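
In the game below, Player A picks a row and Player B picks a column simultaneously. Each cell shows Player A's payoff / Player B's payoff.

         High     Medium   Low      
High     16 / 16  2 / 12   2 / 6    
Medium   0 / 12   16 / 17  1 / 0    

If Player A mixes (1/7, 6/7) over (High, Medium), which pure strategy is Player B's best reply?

Medium

Player B's best reply maximizes expected payoff against the mix.
High: (1/7)·16 + (6/7)·12 = 88/7
Medium: (1/7)·12 + (6/7)·17 = 114/7
Low: (1/7)·6 + (6/7)·0 = 6/7
Highest expected payoff is 114/7, from Medium.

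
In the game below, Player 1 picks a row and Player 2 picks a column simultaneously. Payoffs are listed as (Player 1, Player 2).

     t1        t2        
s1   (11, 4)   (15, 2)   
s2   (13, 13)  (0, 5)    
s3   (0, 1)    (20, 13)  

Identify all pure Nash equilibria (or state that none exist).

(s2, t1) and (s3, t2)

A profile is a Nash equilibrium when each player is best-responding to the other.
Player 1's best responses — vs t1: s2 (payoff 13); vs t2: s3 (payoff 20).
Player 2's best responses — vs s1: t1 (payoff 4); vs s2: t1 (payoff 13); vs s3: t2 (payoff 13).
Mutual best responses occur at (s2, t1) and (s3, t2); at each, neither player gains by switching.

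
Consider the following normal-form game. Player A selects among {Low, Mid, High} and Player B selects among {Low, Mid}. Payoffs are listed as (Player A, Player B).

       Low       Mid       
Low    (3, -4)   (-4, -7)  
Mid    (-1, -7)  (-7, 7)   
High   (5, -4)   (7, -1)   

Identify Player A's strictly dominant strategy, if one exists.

High

Check whether one of Player A's strategies beats all alternatives regardless of what the opponent does.
High strictly dominates: vs Low: 5 > each of {3, -1}; vs Mid: 7 > each of {-4, -7}.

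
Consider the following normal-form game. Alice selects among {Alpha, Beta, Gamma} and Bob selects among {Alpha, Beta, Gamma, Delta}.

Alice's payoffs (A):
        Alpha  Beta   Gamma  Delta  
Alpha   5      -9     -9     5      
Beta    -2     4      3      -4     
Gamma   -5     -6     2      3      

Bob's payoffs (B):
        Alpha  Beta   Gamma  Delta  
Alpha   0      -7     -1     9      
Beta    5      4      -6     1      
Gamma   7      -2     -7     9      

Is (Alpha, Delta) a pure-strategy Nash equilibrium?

Holding Bob at Delta: Alice gets 5 from Alpha, versus -4 from Beta, 3 from Gamma. No profitable deviation for Alice.
Holding Alice at Alpha: Bob gets 9 from Delta, versus 0 from Alpha, -7 from Beta, -1 from Gamma. No profitable deviation for Bob either.

Yes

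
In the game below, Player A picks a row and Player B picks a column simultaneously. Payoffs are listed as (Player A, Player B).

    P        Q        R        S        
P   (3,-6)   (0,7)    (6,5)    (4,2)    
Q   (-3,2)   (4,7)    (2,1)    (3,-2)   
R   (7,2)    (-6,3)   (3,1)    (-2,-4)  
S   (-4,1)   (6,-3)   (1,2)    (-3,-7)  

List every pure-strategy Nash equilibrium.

There is no pure-strategy Nash equilibrium

A profile is a Nash equilibrium when each player is best-responding to the other.
Player A's best responses — vs P: R (payoff 7); vs Q: S (payoff 6); vs R: P (payoff 6); vs S: P (payoff 4).
Player B's best responses — vs P: Q (payoff 7); vs Q: Q (payoff 7); vs R: Q (payoff 3); vs S: R (payoff 2).
No cell has both players best-responding. For instance, Player A's best reply to R is P, but against P Player B prefers Q over R.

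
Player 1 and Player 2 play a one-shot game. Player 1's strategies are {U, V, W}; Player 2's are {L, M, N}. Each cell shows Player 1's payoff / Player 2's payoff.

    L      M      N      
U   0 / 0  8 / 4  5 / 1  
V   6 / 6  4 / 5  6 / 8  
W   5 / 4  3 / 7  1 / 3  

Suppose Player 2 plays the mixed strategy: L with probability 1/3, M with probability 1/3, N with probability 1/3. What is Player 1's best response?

V

Compute Player 1's expected payoff from each pure strategy against the given mix.
U: (1/3)·0 + (1/3)·8 + (1/3)·5 = 13/3
V: (1/3)·6 + (1/3)·4 + (1/3)·6 = 16/3
W: (1/3)·5 + (1/3)·3 + (1/3)·1 = 3
Highest expected payoff is 16/3, from V.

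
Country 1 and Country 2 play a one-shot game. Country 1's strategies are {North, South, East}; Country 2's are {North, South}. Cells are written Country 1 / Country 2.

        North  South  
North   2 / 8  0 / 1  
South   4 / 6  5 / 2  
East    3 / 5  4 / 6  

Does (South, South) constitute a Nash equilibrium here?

Holding Country 2 at South: Country 1 gets 5 from South, versus 0 from North, 4 from East. No profitable deviation for Country 1.
Holding Country 1 at South: Country 2 gets 2 from South but could get 6 by switching to North. Country 2 has a profitable deviation.

No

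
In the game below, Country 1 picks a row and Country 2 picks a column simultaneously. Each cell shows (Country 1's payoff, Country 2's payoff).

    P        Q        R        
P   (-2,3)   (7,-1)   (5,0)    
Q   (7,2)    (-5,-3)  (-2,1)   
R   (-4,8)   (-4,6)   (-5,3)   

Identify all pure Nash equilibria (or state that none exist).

Check mutual best responses: a cell is a NE iff neither player can gain by unilaterally deviating.
Country 1's best responses — vs P: Q (payoff 7); vs Q: P (payoff 7); vs R: P (payoff 5).
Country 2's best responses — vs P: P (payoff 3); vs Q: P (payoff 2); vs R: P (payoff 8).
The only mutual best response is (Q, P); neither player gains by switching there.

(Q, P)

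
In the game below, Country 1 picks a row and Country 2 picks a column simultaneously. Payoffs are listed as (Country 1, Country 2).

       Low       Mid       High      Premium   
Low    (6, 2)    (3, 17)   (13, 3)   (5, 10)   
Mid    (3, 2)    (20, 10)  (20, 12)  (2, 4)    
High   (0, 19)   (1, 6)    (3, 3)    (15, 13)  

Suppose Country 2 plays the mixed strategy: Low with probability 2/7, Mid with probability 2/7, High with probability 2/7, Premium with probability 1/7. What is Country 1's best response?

Mid

Compute Country 1's expected payoff from each pure strategy against the given mix.
Low: (2/7)·6 + (2/7)·3 + (2/7)·13 + (1/7)·5 = 7
Mid: (2/7)·3 + (2/7)·20 + (2/7)·20 + (1/7)·2 = 88/7
High: (2/7)·0 + (2/7)·1 + (2/7)·3 + (1/7)·15 = 23/7
Highest expected payoff is 88/7, from Mid.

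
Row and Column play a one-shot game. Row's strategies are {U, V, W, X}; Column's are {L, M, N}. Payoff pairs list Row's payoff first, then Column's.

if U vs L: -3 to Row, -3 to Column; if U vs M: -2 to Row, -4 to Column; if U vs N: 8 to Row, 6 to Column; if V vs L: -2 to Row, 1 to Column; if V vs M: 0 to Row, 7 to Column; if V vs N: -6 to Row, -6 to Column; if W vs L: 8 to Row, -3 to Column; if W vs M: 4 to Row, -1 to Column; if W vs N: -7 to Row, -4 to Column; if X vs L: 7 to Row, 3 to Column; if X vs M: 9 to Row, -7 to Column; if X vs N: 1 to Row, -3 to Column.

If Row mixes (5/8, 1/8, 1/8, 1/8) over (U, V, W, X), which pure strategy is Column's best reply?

Column's best reply maximizes expected payoff against the mix.
L: (5/8)·(-3) + (1/8)·1 + (1/8)·(-3) + (1/8)·3 = -7/4
M: (5/8)·(-4) + (1/8)·7 + (1/8)·(-1) + (1/8)·(-7) = -21/8
N: (5/8)·6 + (1/8)·(-6) + (1/8)·(-4) + (1/8)·(-3) = 17/8
Highest expected payoff is 17/8, from N.

N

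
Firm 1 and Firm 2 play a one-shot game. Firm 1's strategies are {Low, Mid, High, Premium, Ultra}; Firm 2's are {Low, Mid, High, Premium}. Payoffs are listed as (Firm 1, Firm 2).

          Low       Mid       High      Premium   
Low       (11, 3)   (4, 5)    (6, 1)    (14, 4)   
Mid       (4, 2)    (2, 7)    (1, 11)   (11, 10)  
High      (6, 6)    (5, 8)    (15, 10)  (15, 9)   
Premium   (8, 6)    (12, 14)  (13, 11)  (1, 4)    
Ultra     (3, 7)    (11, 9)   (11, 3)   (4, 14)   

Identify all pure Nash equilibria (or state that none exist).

(High, High) and (Premium, Mid)

Find each player's best response to every opponent strategy; NE are the intersections.
Firm 1's best responses — vs Low: Low (payoff 11); vs Mid: Premium (payoff 12); vs High: High (payoff 15); vs Premium: High (payoff 15).
Firm 2's best responses — vs Low: Mid (payoff 5); vs Mid: High (payoff 11); vs High: High (payoff 10); vs Premium: Mid (payoff 14); vs Ultra: Premium (payoff 14).
Mutual best responses occur at (High, High) and (Premium, Mid); at each, neither player gains by switching.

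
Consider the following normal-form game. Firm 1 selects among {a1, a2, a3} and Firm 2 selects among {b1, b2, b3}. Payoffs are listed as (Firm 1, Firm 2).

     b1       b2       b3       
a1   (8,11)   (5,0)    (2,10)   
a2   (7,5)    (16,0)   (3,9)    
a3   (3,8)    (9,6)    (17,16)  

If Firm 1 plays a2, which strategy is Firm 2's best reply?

With Firm 1 fixed at a2, Firm 2's payoffs are: b1 → 5, b2 → 0, b3 → 9.
The maximum is 9, achieved by b3.

b3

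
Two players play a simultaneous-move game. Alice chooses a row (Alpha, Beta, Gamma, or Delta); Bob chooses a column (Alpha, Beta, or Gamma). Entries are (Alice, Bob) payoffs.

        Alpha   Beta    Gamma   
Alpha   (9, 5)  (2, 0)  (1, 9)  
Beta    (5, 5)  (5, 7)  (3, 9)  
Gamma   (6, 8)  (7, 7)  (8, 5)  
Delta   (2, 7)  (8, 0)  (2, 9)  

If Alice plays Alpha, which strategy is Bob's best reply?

With Alice fixed at Alpha, Bob's payoffs are: Alpha → 5, Beta → 0, Gamma → 9.
The maximum is 9, achieved by Gamma.

Gamma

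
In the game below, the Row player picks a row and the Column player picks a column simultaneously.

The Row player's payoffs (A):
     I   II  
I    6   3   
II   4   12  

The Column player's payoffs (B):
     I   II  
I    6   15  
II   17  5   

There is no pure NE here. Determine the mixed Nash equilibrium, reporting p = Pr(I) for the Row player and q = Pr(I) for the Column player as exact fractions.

p = 4/7, q = 9/11

Each player's mixing probability is pinned down by making the *other* player indifferent.
The Column player indifferent between I and II: p·6 + (1−p)·17 = p·15 + (1−p)·5 ⟹ 17 + (-11)p = 5 + 10p ⟹ p = 4/7.
The Row player indifferent between I and II: q·6 + (1−q)·3 = q·4 + (1−q)·12 ⟹ 3 + 3q = 12 + (-8)q ⟹ q = 9/11.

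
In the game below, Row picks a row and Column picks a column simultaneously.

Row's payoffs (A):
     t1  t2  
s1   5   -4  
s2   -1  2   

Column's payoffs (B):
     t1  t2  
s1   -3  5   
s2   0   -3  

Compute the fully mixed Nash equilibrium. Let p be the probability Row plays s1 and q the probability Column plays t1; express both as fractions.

In a mixed NE each player is indifferent between their pure strategies, so the opponent's mix sets the indifference.
Column indifferent between t1 and t2: p·(-3) + (1−p)·0 = p·5 + (1−p)·(-3) ⟹ 0 + (-3)p = (-3) + 8p ⟹ p = 3/11.
Row indifferent between s1 and s2: q·5 + (1−q)·(-4) = q·(-1) + (1−q)·2 ⟹ (-4) + 9q = 2 + (-3)q ⟹ q = 1/2.

p = 3/11, q = 1/2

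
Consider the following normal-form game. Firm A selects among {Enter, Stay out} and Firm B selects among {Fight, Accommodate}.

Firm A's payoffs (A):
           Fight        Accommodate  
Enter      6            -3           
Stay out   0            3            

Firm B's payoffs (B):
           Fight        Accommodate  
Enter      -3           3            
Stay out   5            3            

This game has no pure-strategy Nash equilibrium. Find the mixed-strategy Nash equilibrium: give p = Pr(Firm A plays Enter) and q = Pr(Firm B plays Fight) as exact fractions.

In a mixed NE each player is indifferent between their pure strategies, so the opponent's mix sets the indifference.
Firm B indifferent between Fight and Accommodate: p·(-3) + (1−p)·5 = p·3 + (1−p)·3 ⟹ 5 + (-8)p = 3 + 0p ⟹ p = 1/4.
Firm A indifferent between Enter and Stay out: q·6 + (1−q)·(-3) = q·0 + (1−q)·3 ⟹ (-3) + 9q = 3 + (-3)q ⟹ q = 1/2.

p = 1/4, q = 1/2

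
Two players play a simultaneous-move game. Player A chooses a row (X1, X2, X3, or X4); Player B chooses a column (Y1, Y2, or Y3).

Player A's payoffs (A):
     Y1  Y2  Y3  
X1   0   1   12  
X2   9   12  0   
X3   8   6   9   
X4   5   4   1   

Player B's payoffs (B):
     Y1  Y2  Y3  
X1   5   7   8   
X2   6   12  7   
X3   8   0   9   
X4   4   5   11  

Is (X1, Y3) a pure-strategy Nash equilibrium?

Yes

Holding Player B at Y3: Player A gets 12 from X1, versus 0 from X2, 9 from X3, 1 from X4. No profitable deviation for Player A.
Holding Player A at X1: Player B gets 8 from Y3, versus 5 from Y1, 7 from Y2. No profitable deviation for Player B either.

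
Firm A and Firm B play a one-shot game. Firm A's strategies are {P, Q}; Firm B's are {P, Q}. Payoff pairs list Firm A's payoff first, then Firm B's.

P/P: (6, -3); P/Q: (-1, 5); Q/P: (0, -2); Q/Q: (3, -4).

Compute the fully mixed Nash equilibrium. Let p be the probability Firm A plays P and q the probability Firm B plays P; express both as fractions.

Each player's mixing probability is pinned down by making the *other* player indifferent.
Firm B indifferent between P and Q: p·(-3) + (1−p)·(-2) = p·5 + (1−p)·(-4) ⟹ (-2) + (-1)p = (-4) + 9p ⟹ p = 1/5.
Firm A indifferent between P and Q: q·6 + (1−q)·(-1) = q·0 + (1−q)·3 ⟹ (-1) + 7q = 3 + (-3)q ⟹ q = 2/5.

p = 1/5, q = 2/5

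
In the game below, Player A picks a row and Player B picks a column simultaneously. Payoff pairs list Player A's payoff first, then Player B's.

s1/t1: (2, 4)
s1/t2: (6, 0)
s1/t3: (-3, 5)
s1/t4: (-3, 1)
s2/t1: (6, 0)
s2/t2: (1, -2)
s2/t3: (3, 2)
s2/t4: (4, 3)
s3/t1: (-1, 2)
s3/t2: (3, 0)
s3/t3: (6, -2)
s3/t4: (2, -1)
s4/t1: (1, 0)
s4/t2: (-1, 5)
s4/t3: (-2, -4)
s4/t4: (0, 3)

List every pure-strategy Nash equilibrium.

(s2, t4)

Find each player's best response to every opponent strategy; NE are the intersections.
Player A's best responses — vs t1: s2 (payoff 6); vs t2: s1 (payoff 6); vs t3: s3 (payoff 6); vs t4: s2 (payoff 4).
Player B's best responses — vs s1: t3 (payoff 5); vs s2: t4 (payoff 3); vs s3: t1 (payoff 2); vs s4: t2 (payoff 5).
The only mutual best response is (s2, t4); neither player gains by switching there.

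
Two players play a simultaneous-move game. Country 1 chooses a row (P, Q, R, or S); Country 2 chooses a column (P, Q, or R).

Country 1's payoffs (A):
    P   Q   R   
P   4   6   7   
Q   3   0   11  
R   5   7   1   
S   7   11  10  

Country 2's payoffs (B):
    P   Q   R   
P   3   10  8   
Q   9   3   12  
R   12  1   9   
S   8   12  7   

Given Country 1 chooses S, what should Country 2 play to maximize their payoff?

Q

With Country 1 fixed at S, Country 2's payoffs are: P → 8, Q → 12, R → 7.
The maximum is 12, achieved by Q.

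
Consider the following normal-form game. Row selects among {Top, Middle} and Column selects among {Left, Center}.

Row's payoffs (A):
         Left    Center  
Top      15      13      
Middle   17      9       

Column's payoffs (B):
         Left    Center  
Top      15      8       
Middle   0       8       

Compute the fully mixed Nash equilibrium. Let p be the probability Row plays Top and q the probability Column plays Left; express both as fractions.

p = 8/15, q = 2/3

In a mixed NE each player is indifferent between their pure strategies, so the opponent's mix sets the indifference.
Column indifferent between Left and Center: p·15 + (1−p)·0 = p·8 + (1−p)·8 ⟹ 0 + 15p = 8 + 0p ⟹ p = 8/15.
Row indifferent between Top and Middle: q·15 + (1−q)·13 = q·17 + (1−q)·9 ⟹ 13 + 2q = 9 + 8q ⟹ q = 2/3.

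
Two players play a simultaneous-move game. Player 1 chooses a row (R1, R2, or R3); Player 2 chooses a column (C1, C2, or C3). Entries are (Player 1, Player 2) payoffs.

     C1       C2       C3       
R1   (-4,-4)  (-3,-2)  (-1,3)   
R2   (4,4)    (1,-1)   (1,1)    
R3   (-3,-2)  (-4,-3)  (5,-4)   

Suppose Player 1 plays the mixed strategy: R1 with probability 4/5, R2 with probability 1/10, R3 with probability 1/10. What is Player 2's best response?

C3

Player 2's best reply maximizes expected payoff against the mix.
C1: (4/5)·(-4) + (1/10)·4 + (1/10)·(-2) = -3
C2: (4/5)·(-2) + (1/10)·(-1) + (1/10)·(-3) = -2
C3: (4/5)·3 + (1/10)·1 + (1/10)·(-4) = 21/10
Highest expected payoff is 21/10, from C3.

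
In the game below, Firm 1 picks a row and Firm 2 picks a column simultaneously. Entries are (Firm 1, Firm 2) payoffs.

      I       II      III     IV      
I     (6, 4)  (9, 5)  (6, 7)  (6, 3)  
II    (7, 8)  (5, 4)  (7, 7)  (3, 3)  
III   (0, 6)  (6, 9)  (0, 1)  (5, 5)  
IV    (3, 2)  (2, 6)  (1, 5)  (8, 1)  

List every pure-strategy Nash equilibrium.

Check mutual best responses: a cell is a NE iff neither player can gain by unilaterally deviating.
Firm 1's best responses — vs I: II (payoff 7); vs II: I (payoff 9); vs III: II (payoff 7); vs IV: IV (payoff 8).
Firm 2's best responses — vs I: III (payoff 7); vs II: I (payoff 8); vs III: II (payoff 9); vs IV: II (payoff 6).
The only mutual best response is (II, I); neither player gains by switching there.

(II, I)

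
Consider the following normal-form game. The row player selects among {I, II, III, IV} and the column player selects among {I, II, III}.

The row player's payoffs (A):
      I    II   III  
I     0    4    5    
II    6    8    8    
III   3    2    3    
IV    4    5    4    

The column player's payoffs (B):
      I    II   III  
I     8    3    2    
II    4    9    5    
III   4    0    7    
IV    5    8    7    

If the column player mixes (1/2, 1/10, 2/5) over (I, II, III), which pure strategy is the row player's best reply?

II

Compute the row player's expected payoff from each pure strategy against the given mix.
I: (1/2)·0 + (1/10)·4 + (2/5)·5 = 12/5
II: (1/2)·6 + (1/10)·8 + (2/5)·8 = 7
III: (1/2)·3 + (1/10)·2 + (2/5)·3 = 29/10
IV: (1/2)·4 + (1/10)·5 + (2/5)·4 = 41/10
Highest expected payoff is 7, from II.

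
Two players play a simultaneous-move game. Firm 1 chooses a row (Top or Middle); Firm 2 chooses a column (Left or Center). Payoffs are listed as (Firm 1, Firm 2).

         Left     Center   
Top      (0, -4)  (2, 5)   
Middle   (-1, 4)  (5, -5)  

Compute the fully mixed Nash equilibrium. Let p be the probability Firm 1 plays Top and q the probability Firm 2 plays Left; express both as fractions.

Each player's mixing probability is pinned down by making the *other* player indifferent.
Firm 2 indifferent between Left and Center: p·(-4) + (1−p)·4 = p·5 + (1−p)·(-5) ⟹ 4 + (-8)p = (-5) + 10p ⟹ p = 1/2.
Firm 1 indifferent between Top and Middle: q·0 + (1−q)·2 = q·(-1) + (1−q)·5 ⟹ 2 + (-2)q = 5 + (-6)q ⟹ q = 3/4.

p = 1/2, q = 3/4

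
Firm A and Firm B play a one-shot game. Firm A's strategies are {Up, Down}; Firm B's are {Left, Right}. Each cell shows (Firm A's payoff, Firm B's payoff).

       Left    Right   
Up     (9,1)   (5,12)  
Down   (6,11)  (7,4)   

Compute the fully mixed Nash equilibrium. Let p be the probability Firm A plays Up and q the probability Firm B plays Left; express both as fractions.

p = 7/18, q = 2/5

Each player's mixing probability is pinned down by making the *other* player indifferent.
Firm B indifferent between Left and Right: p·1 + (1−p)·11 = p·12 + (1−p)·4 ⟹ 11 + (-10)p = 4 + 8p ⟹ p = 7/18.
Firm A indifferent between Up and Down: q·9 + (1−q)·5 = q·6 + (1−q)·7 ⟹ 5 + 4q = 7 + (-1)q ⟹ q = 2/5.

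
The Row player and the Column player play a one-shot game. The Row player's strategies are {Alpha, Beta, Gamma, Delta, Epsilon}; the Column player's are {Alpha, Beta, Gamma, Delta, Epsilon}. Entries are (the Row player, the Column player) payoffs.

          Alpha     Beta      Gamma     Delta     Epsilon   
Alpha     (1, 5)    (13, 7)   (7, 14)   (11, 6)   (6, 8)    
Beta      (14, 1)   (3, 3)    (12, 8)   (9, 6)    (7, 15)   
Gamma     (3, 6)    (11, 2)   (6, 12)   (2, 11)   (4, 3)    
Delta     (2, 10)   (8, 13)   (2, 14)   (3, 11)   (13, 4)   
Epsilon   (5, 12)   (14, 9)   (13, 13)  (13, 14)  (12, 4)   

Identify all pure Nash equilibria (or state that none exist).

Find each player's best response to every opponent strategy; NE are the intersections.
The Row player's best responses — vs Alpha: Beta (payoff 14); vs Beta: Epsilon (payoff 14); vs Gamma: Epsilon (payoff 13); vs Delta: Epsilon (payoff 13); vs Epsilon: Delta (payoff 13).
The Column player's best responses — vs Alpha: Gamma (payoff 14); vs Beta: Epsilon (payoff 15); vs Gamma: Gamma (payoff 12); vs Delta: Gamma (payoff 14); vs Epsilon: Delta (payoff 14).
The only mutual best response is (Epsilon, Delta); neither player gains by switching there.

(Epsilon, Delta)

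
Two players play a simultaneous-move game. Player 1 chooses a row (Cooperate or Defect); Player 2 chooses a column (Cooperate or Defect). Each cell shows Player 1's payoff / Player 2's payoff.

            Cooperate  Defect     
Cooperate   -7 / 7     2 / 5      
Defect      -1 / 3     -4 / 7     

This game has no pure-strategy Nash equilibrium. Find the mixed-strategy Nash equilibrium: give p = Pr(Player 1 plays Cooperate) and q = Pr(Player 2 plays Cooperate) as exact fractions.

Each player's mixing probability is pinned down by making the *other* player indifferent.
Player 2 indifferent between Cooperate and Defect: p·7 + (1−p)·3 = p·5 + (1−p)·7 ⟹ 3 + 4p = 7 + (-2)p ⟹ p = 2/3.
Player 1 indifferent between Cooperate and Defect: q·(-7) + (1−q)·2 = q·(-1) + (1−q)·(-4) ⟹ 2 + (-9)q = (-4) + 3q ⟹ q = 1/2.

p = 2/3, q = 1/2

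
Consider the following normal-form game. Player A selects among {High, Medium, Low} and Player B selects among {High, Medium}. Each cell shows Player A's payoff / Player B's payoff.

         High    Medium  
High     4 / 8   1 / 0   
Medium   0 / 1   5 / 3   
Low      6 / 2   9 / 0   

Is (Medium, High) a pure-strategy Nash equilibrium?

No

Holding Player B at High: Player A gets 0 from Medium but could get 6 by switching to Low. Player A has a profitable deviation.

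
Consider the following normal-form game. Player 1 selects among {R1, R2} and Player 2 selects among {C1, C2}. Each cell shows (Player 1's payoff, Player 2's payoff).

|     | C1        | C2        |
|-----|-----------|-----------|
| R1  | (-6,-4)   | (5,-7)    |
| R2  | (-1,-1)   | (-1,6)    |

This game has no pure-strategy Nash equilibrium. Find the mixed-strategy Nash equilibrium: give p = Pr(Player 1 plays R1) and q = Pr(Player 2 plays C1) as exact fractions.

Each player's mixing probability is pinned down by making the *other* player indifferent.
Player 2 indifferent between C1 and C2: p·(-4) + (1−p)·(-1) = p·(-7) + (1−p)·6 ⟹ (-1) + (-3)p = 6 + (-13)p ⟹ p = 7/10.
Player 1 indifferent between R1 and R2: q·(-6) + (1−q)·5 = q·(-1) + (1−q)·(-1) ⟹ 5 + (-11)q = (-1) + 0q ⟹ q = 6/11.

p = 7/10, q = 6/11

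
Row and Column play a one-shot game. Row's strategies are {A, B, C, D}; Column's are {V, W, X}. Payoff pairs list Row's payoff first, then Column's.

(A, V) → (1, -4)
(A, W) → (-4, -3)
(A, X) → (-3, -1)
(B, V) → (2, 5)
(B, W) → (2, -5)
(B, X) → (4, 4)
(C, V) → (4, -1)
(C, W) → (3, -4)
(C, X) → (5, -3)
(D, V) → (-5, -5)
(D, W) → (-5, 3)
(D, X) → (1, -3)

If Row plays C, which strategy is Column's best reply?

V

With Row fixed at C, Column's payoffs are: V → -1, W → -4, X → -3.
The maximum is -1, achieved by V.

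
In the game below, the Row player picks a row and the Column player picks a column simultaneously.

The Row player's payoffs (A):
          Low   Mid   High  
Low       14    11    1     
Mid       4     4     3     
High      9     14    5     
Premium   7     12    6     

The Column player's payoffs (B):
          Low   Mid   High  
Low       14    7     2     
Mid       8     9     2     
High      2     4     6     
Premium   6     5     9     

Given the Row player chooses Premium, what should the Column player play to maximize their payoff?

With the Row player fixed at Premium, the Column player's payoffs are: Low → 6, Mid → 5, High → 9.
The maximum is 9, achieved by High.

High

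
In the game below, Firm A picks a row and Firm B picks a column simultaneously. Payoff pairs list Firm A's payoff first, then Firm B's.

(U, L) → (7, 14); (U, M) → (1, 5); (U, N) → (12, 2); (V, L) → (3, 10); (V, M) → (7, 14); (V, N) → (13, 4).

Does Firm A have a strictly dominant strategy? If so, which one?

A strategy is strictly dominant if it gives Firm A a strictly higher payoff than every other strategy, against every choice by the opponent.
U is not dominant: against M, V gives 7 > 1.
V is not dominant: against L, U gives 7 > 3.
No single strategy is best against every opponent action.

None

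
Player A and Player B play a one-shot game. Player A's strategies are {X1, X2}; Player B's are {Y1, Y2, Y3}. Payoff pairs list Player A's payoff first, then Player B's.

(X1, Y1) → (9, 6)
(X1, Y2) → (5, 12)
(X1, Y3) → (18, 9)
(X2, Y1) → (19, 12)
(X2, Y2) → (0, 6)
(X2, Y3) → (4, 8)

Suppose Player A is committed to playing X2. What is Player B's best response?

With Player A fixed at X2, Player B's payoffs are: Y1 → 12, Y2 → 6, Y3 → 8.
The maximum is 12, achieved by Y1.

Y1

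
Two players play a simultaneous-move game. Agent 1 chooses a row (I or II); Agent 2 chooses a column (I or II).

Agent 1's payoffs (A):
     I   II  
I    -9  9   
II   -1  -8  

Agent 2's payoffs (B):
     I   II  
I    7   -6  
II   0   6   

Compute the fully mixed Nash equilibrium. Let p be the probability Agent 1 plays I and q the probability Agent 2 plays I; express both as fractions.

p = 6/19, q = 17/25

Each player's mixing probability is pinned down by making the *other* player indifferent.
Agent 2 indifferent between I and II: p·7 + (1−p)·0 = p·(-6) + (1−p)·6 ⟹ 0 + 7p = 6 + (-12)p ⟹ p = 6/19.
Agent 1 indifferent between I and II: q·(-9) + (1−q)·9 = q·(-1) + (1−q)·(-8) ⟹ 9 + (-18)q = (-8) + 7q ⟹ q = 17/25.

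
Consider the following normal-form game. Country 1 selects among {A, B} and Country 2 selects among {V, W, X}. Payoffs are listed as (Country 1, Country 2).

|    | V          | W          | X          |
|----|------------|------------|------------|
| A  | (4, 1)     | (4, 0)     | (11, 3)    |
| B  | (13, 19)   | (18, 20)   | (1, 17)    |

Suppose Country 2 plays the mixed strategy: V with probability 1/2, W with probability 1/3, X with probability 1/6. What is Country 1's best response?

Country 1's best reply maximizes expected payoff against the mix.
A: (1/2)·4 + (1/3)·4 + (1/6)·11 = 31/6
B: (1/2)·13 + (1/3)·18 + (1/6)·1 = 38/3
Highest expected payoff is 38/3, from B.

B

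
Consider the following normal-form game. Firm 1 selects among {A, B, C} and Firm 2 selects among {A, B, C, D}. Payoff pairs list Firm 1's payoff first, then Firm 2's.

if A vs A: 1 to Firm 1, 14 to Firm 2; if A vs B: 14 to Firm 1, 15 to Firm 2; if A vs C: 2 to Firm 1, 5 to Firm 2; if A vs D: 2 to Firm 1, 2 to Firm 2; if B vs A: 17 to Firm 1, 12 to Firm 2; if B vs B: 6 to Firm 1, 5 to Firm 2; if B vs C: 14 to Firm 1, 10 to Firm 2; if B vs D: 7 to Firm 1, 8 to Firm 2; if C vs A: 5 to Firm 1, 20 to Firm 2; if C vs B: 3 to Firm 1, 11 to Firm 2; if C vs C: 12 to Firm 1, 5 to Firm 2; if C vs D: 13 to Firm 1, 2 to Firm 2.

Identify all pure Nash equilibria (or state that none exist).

(A, B) and (B, A)

A profile is a Nash equilibrium when each player is best-responding to the other.
Firm 1's best responses — vs A: B (payoff 17); vs B: A (payoff 14); vs C: B (payoff 14); vs D: C (payoff 13).
Firm 2's best responses — vs A: B (payoff 15); vs B: A (payoff 12); vs C: A (payoff 20).
Mutual best responses occur at (A, B) and (B, A); at each, neither player gains by switching.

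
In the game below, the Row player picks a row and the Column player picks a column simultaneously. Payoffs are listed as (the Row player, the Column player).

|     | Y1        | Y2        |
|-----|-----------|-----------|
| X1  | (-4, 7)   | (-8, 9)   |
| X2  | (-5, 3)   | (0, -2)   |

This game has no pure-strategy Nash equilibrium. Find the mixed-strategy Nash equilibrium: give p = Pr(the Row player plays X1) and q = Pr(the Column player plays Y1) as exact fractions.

p = 5/7, q = 8/9

Each player's mixing probability is pinned down by making the *other* player indifferent.
The Column player indifferent between Y1 and Y2: p·7 + (1−p)·3 = p·9 + (1−p)·(-2) ⟹ 3 + 4p = (-2) + 11p ⟹ p = 5/7.
The Row player indifferent between X1 and X2: q·(-4) + (1−q)·(-8) = q·(-5) + (1−q)·0 ⟹ (-8) + 4q = 0 + (-5)q ⟹ q = 8/9.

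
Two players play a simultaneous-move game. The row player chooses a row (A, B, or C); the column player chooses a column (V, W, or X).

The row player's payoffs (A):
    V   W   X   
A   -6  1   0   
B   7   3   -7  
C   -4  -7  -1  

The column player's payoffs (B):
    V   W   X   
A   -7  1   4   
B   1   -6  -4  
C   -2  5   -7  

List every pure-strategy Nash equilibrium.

Find each player's best response to every opponent strategy; NE are the intersections.
The row player's best responses — vs V: B (payoff 7); vs W: B (payoff 3); vs X: A (payoff 0).
The column player's best responses — vs A: X (payoff 4); vs B: V (payoff 1); vs C: W (payoff 5).
Mutual best responses occur at (A, X) and (B, V); at each, neither player gains by switching.

(A, X) and (B, V)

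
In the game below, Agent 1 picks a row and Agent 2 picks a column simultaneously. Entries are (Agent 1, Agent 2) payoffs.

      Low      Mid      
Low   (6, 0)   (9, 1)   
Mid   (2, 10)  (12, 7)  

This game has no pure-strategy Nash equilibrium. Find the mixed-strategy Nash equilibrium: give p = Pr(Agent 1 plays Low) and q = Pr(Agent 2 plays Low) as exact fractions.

Each player's mixing probability is pinned down by making the *other* player indifferent.
Agent 2 indifferent between Low and Mid: p·0 + (1−p)·10 = p·1 + (1−p)·7 ⟹ 10 + (-10)p = 7 + (-6)p ⟹ p = 3/4.
Agent 1 indifferent between Low and Mid: q·6 + (1−q)·9 = q·2 + (1−q)·12 ⟹ 9 + (-3)q = 12 + (-10)q ⟹ q = 3/7.

p = 3/4, q = 3/7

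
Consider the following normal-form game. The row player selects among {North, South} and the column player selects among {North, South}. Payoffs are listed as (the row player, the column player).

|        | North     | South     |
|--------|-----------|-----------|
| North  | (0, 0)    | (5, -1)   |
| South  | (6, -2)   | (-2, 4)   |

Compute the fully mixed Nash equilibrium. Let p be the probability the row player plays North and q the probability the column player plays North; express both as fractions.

In a mixed NE each player is indifferent between their pure strategies, so the opponent's mix sets the indifference.
The column player indifferent between North and South: p·0 + (1−p)·(-2) = p·(-1) + (1−p)·4 ⟹ (-2) + 2p = 4 + (-5)p ⟹ p = 6/7.
The row player indifferent between North and South: q·0 + (1−q)·5 = q·6 + (1−q)·(-2) ⟹ 5 + (-5)q = (-2) + 8q ⟹ q = 7/13.

p = 6/7, q = 7/13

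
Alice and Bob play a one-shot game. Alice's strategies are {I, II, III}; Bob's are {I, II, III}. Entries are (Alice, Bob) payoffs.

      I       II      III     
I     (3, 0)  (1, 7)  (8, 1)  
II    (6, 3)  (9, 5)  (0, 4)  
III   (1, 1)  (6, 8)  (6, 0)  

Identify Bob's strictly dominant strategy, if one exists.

A strategy is strictly dominant if it gives Bob a strictly higher payoff than every other strategy, against every choice by the opponent.
II strictly dominates: vs I: 7 > each of {0, 1}; vs II: 5 > each of {3, 4}; vs III: 8 > each of {1, 0}.

II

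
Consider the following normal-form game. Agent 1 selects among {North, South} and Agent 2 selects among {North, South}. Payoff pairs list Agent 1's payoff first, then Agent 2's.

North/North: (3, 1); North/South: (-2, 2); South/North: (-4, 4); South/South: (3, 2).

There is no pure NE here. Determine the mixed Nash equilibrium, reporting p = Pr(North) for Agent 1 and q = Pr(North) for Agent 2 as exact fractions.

p = 2/3, q = 5/12

Each player's mixing probability is pinned down by making the *other* player indifferent.
Agent 2 indifferent between North and South: p·1 + (1−p)·4 = p·2 + (1−p)·2 ⟹ 4 + (-3)p = 2 + 0p ⟹ p = 2/3.
Agent 1 indifferent between North and South: q·3 + (1−q)·(-2) = q·(-4) + (1−q)·3 ⟹ (-2) + 5q = 3 + (-7)q ⟹ q = 5/12.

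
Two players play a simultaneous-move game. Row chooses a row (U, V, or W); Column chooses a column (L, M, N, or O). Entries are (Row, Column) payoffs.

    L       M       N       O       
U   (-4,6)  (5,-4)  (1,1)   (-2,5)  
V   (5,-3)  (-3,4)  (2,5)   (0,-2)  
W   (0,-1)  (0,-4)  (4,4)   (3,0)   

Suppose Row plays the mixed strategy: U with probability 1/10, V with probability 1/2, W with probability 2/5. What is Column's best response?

N

Compute Column's expected payoff from each pure strategy against the given mix.
L: (1/10)·6 + (1/2)·(-3) + (2/5)·(-1) = -13/10
M: (1/10)·(-4) + (1/2)·4 + (2/5)·(-4) = 0
N: (1/10)·1 + (1/2)·5 + (2/5)·4 = 21/5
O: (1/10)·5 + (1/2)·(-2) + (2/5)·0 = -1/2
Highest expected payoff is 21/5, from N.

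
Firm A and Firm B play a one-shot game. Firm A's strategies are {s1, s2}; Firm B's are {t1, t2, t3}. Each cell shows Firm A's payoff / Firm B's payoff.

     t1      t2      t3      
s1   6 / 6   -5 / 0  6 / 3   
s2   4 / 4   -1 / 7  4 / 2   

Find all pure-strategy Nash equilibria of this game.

(s1, t1) and (s2, t2)

Find each player's best response to every opponent strategy; NE are the intersections.
Firm A's best responses — vs t1: s1 (payoff 6); vs t2: s2 (payoff -1); vs t3: s1 (payoff 6).
Firm B's best responses — vs s1: t1 (payoff 6); vs s2: t2 (payoff 7).
Mutual best responses occur at (s1, t1) and (s2, t2); at each, neither player gains by switching.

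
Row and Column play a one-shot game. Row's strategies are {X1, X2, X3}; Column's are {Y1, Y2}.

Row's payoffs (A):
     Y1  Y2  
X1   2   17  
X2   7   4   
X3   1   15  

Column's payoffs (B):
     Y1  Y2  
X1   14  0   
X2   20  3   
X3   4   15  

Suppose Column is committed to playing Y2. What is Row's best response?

With Column fixed at Y2, Row's payoffs are: X1 → 17, X2 → 4, X3 → 15.
The maximum is 17, achieved by X1.

X1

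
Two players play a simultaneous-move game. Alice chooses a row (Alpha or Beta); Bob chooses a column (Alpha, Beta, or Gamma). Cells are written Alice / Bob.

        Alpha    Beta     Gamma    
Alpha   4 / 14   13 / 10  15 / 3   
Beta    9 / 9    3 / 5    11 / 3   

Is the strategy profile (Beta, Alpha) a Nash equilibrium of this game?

Holding Bob at Alpha: Alice gets 9 from Beta, versus 4 from Alpha. No profitable deviation for Alice.
Holding Alice at Beta: Bob gets 9 from Alpha, versus 5 from Beta, 3 from Gamma. No profitable deviation for Bob either.

Yes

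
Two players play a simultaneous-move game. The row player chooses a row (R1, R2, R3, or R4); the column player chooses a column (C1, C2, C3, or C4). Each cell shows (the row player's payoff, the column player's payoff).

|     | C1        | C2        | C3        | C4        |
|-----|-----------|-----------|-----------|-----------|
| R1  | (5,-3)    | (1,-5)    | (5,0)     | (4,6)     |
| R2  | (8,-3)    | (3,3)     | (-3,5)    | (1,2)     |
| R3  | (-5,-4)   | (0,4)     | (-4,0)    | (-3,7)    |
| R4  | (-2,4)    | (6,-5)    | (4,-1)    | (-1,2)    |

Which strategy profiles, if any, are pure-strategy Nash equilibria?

Find each player's best response to every opponent strategy; NE are the intersections.
The row player's best responses — vs C1: R2 (payoff 8); vs C2: R4 (payoff 6); vs C3: R1 (payoff 5); vs C4: R1 (payoff 4).
The column player's best responses — vs R1: C4 (payoff 6); vs R2: C3 (payoff 5); vs R3: C4 (payoff 7); vs R4: C1 (payoff 4).
The only mutual best response is (R1, C4); neither player gains by switching there.

(R1, C4)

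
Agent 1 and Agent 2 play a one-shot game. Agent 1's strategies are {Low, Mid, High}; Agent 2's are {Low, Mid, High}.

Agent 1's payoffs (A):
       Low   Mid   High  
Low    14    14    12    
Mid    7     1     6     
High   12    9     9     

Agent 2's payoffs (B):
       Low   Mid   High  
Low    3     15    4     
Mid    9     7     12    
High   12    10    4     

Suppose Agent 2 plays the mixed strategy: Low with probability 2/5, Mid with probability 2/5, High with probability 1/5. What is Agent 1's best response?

Low

Agent 1's best reply maximizes expected payoff against the mix.
Low: (2/5)·14 + (2/5)·14 + (1/5)·12 = 68/5
Mid: (2/5)·7 + (2/5)·1 + (1/5)·6 = 22/5
High: (2/5)·12 + (2/5)·9 + (1/5)·9 = 51/5
Highest expected payoff is 68/5, from Low.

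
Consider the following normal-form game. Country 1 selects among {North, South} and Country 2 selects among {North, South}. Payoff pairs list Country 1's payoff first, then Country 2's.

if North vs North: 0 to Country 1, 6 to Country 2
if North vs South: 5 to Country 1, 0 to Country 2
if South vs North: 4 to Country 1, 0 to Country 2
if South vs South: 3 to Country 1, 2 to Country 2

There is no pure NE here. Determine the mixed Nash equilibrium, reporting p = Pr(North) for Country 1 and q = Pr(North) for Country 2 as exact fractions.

In a mixed NE each player is indifferent between their pure strategies, so the opponent's mix sets the indifference.
Country 2 indifferent between North and South: p·6 + (1−p)·0 = p·0 + (1−p)·2 ⟹ 0 + 6p = 2 + (-2)p ⟹ p = 1/4.
Country 1 indifferent between North and South: q·0 + (1−q)·5 = q·4 + (1−q)·3 ⟹ 5 + (-5)q = 3 + 1q ⟹ q = 1/3.

p = 1/4, q = 1/3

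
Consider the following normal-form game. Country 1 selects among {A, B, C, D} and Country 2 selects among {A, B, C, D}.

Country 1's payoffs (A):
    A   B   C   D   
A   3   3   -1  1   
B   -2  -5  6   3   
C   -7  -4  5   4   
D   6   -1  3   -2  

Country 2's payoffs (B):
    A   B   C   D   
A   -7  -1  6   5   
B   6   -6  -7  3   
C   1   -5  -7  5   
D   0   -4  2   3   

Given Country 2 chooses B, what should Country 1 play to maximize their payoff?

With Country 2 fixed at B, Country 1's payoffs are: A → 3, B → -5, C → -4, D → -1.
The maximum is 3, achieved by A.

A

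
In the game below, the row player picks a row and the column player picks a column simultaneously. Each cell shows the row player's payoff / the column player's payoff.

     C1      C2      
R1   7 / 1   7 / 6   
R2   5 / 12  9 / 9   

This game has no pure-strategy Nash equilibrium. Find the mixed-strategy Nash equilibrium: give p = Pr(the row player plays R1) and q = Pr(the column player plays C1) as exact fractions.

Each player's mixing probability is pinned down by making the *other* player indifferent.
The column player indifferent between C1 and C2: p·1 + (1−p)·12 = p·6 + (1−p)·9 ⟹ 12 + (-11)p = 9 + (-3)p ⟹ p = 3/8.
The row player indifferent between R1 and R2: q·7 + (1−q)·7 = q·5 + (1−q)·9 ⟹ 7 + 0q = 9 + (-4)q ⟹ q = 1/2.

p = 3/8, q = 1/2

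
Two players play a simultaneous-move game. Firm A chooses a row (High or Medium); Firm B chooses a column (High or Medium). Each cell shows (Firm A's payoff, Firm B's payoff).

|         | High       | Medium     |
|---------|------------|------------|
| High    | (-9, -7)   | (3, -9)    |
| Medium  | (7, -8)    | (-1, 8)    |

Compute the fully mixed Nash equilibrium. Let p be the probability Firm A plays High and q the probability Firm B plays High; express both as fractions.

In a mixed NE each player is indifferent between their pure strategies, so the opponent's mix sets the indifference.
Firm B indifferent between High and Medium: p·(-7) + (1−p)·(-8) = p·(-9) + (1−p)·8 ⟹ (-8) + 1p = 8 + (-17)p ⟹ p = 8/9.
Firm A indifferent between High and Medium: q·(-9) + (1−q)·3 = q·7 + (1−q)·(-1) ⟹ 3 + (-12)q = (-1) + 8q ⟹ q = 1/5.

p = 8/9, q = 1/5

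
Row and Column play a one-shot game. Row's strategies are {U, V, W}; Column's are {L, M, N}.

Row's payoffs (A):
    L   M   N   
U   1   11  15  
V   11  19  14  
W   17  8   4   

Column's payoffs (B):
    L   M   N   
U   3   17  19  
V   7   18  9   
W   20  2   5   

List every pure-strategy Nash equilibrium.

Find each player's best response to every opponent strategy; NE are the intersections.
Row's best responses — vs L: W (payoff 17); vs M: V (payoff 19); vs N: U (payoff 15).
Column's best responses — vs U: N (payoff 19); vs V: M (payoff 18); vs W: L (payoff 20).
Mutual best responses occur at (U, N), (V, M), and (W, L); at each, neither player gains by switching.

(U, N), (V, M), and (W, L)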